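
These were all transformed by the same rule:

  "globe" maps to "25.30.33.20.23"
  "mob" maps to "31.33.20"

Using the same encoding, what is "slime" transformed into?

g is letter #7 and maps to 25: an offset of 18. The number is (letter's place in the alphabet, a=1) + 18.
On slime: s=19→37, l=12→30, i=9→27, m=13→31, e=5→23.

37.30.27.31.23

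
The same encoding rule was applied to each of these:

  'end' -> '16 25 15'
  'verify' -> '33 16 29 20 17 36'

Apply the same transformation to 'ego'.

16 18 26

e is letter #5 and maps to 16: an offset of 11. Each letter is replaced by its alphabet position (a=1..z=26) + 11.
For ego: e=5→16, g=7→18, o=15→26.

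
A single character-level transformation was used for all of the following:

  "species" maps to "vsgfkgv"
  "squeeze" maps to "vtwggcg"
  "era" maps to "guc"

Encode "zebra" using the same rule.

cgeuc

Two shifts are in play — +2 for a/e/i/o/u, +3 for every other letter.
On zebra: z(cons)+3=c, e(vowel)+2=g, b(cons)+3=e, r(cons)+3=u, a(vowel)+2=c.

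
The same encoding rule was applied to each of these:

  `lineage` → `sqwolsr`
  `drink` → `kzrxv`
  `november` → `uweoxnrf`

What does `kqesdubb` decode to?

division

In lineage: l→s is +7, i→q is +8, n→w is +9, e→o is +10 — the shift increases by 1 each position. Each letter shifts forward by (position + 7), i.e. 7, 8, 9, … — the shift grows by one for each successive letter.
Decoding kqesdubb: k−7=d, q−8=i, e−9=v, s−10=i, d−11=s, u−12=i, b−13=o, b−14=n.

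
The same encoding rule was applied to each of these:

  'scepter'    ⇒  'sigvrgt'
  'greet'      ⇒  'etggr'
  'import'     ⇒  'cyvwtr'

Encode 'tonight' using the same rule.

s(18)→s(18) and c(2)→i(8) fit y≡25x+10 (mod 26); the inverse of 25 mod 26 is 25. Each letter's alphabet position (a=0..z=25) is mapped through 25·x+10 mod 26 — an affine cipher.
For tonight: t(19)→25·19+10≡17=r; o(14)→25·14+10≡22=w; n(13)→25·13+10≡23=x; i(8)→25·8+10≡2=c; g(6)→25·6+10≡4=e; h(7)→25·7+10≡3=d; t(19)→25·19+10≡17=r (all mod 26).

rwxcedr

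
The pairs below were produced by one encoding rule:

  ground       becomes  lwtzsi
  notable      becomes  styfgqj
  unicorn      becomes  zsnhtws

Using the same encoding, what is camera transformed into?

Compare letters: g→l is +5, r→w is +5, o→t is +5 — a constant shift. This is a Caesar cipher with shift 5.
Applying it to camera: c+5=h, a+5=f, m+5=r, e+5=j, r+5=w, a+5=f.

hfrjwf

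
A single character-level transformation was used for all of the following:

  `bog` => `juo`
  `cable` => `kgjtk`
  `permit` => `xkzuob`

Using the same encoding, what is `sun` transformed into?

aav

Vowels shift forward by 6 and consonants shift forward by 8.
Applying it to sun: s(cons)+8=a, u(vowel)+6=a, n(cons)+8=v.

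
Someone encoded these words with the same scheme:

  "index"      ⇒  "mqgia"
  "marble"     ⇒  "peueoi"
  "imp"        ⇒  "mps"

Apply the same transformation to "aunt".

eyqw

The shift depends on letter class: consonant n→q is +3, but vowel i→m is +4. The rule splits by letter class: vowels +4, consonants +3.
For aunt: a(vowel)+4=e, u(vowel)+4=y, n(cons)+3=q, t(cons)+3=w.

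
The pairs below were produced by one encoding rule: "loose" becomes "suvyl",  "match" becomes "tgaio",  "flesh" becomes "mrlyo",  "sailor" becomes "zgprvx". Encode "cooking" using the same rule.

juvqptn

Shifts by position in loose: pos 0: l→s (+7), pos 1: o→u (+6), pos 2: o→v (+7), pos 3: s→y (+6) — repeating every 2. A repeating key of period 2 is used — shifts +7, +6 over and over.
Applying it to cooking: c+7=j, o+6=u, o+7=v, k+6=q, i+7=p, n+6=t, g+7=n.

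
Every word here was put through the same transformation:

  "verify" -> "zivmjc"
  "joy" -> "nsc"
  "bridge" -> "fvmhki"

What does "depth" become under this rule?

Compare letters: v→z is +4, e→i is +4, r→v is +4 — a constant shift. Each letter is shifted forward by 4 in the alphabet (a Caesar shift of +4).
Applying it to depth: d+4=h, e+4=i, p+4=t, t+4=x, h+4=l.

hitxl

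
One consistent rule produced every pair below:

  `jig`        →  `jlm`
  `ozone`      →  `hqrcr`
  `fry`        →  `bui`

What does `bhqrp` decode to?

The output letters match the input read backwards, each shifted +3: jig reversed is gij. Two steps: reverse the string, then apply a Caesar shift of +3.
Reversing it on bhqrp: shift back: b−3=y, h−3=e, q−3=n, r−3=o, p−3=m → yenom; then reverse → money.

money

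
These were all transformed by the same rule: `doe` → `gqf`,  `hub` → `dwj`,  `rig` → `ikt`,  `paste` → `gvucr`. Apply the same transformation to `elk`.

Read the word backwards and shift each letter +2.
Applying it to elk: reverse → kle; then shift: k+2=m, l+2=n, e+2=g.

mng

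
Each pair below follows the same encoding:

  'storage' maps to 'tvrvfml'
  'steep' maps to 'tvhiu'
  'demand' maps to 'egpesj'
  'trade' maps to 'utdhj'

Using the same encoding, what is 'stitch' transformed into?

Letter i (0-indexed) is shifted by i+1, so successive shifts are 1, 2, 3, ….
On stitch: s+1=t, t+2=v, i+3=l, t+4=x, c+5=h, h+6=n.

tvlxhn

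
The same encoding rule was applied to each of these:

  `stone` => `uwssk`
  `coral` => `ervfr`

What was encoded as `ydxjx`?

water

In stone: s→u is +2, t→w is +3, o→s is +4, n→s is +5 — the shift increases by 1 each position. Letter i (0-indexed) is shifted by i+2, so successive shifts are 2, 3, 4, ….
Decoding ydxjx: y−2=w, d−3=a, x−4=t, j−5=e, x−6=r.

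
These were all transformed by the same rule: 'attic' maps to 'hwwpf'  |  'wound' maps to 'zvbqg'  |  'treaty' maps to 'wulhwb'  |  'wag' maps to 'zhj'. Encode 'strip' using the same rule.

The shift depends on letter class: consonant t→w is +3, but vowel a→h is +7. Vowels shift forward by 7 and consonants shift forward by 3.
For strip: s(cons)+3=v, t(cons)+3=w, r(cons)+3=u, i(vowel)+7=p, p(cons)+3=s.

vwups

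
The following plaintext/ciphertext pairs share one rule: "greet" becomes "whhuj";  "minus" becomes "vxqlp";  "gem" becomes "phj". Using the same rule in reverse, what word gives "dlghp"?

Read the word backwards and shift each letter +3.
Reversing it on dlghp: shift back: d−3=a, l−3=i, g−3=d, h−3=e, p−3=m → aidem; then reverse → media.

media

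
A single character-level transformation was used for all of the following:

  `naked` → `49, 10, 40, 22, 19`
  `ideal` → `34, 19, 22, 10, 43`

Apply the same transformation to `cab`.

n(#14)→49 and a(#1)→10: differences scale by 3, so n = 3·pos + 7. Each letter becomes 3×(its alphabet position, a=1..z=26) + 7.
For cab: c=3→16, a=1→10, b=2→13.

16, 10, 13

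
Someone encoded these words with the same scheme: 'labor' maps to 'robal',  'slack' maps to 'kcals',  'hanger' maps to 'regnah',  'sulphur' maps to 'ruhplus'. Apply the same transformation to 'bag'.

The word is simply reversed.
On bag: reverse → gab.

gab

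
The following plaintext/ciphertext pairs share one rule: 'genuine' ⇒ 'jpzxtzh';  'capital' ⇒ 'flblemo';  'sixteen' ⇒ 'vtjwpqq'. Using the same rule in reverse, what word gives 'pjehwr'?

Shifts by position in genuine: pos 0: g→j (+3), pos 1: e→p (+11), pos 2: n→z (+12), pos 3: u→x (+3), pos 4: i→t (+11), pos 5: n→z (+12) — repeating every 3. It's a Vigenère-style cipher with numeric key [3,11,12]: position i shifts by key[i mod 3].
Reversing it on pjehwr: p−3=m, j−11=y, e−12=s, h−3=e, w−11=l, r−12=f.

myself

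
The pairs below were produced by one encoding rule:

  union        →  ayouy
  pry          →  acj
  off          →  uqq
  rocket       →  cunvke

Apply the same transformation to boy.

The shift depends on letter class: consonant n→y is +11, but vowel u→a is +6. Vowels shift forward by 6 and consonants shift forward by 11.
For boy: b(cons)+11=m, o(vowel)+6=u, y(cons)+11=j.

muj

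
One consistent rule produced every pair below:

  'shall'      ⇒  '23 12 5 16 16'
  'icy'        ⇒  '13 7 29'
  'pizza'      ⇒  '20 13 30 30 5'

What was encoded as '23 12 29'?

shy

s is letter #19 and maps to 23: an offset of 4. The number is (letter's place in the alphabet, a=1) + 4.
Reversing it on 23 12 29: 23→(23−4)÷1=19=s, 12→(12−4)÷1=8=h, 29→(29−4)÷1=25=y.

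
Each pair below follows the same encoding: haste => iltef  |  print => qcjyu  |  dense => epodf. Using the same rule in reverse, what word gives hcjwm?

grill

Shifts by position in haste: pos 0: h→i (+1), pos 1: a→l (+11), pos 2: s→t (+1), pos 3: t→e (+11) — repeating every 2. A repeating key of period 2 is used — shifts +1, +11 over and over.
Reversing it on hcjwm: h−1=g, c−11=r, j−1=i, w−11=l, m−1=l.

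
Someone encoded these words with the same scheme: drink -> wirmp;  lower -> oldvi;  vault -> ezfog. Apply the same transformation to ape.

Each pair mirrors across the alphabet (d↔w, r↔i, i↔r): positions sum to 25. This is the alphabet-reversal cipher (Atbash): a becomes z, b becomes y, etc.
For ape: a↔z, p↔k, e↔v.

zkv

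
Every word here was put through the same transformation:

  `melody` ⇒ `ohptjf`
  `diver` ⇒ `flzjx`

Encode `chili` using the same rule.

In melody: m→o is +2, e→h is +3, l→p is +4, o→t is +5 — the shift increases by 1 each position. Each letter shifts forward by (position + 2), i.e. 2, 3, 4, … — the shift grows by one for each successive letter.
For chili: c+2=e, h+3=k, i+4=m, l+5=q, i+6=o.

ekmqo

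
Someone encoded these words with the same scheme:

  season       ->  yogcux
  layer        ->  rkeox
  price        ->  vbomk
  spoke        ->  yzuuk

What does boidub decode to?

The shifts repeat in a cycle of length 2: positions 0,1,… shift by +6, +10, then the pattern repeats.
Reversing it on boidub: b−6=v, o−10=e, i−6=c, d−10=t, u−6=o, b−10=r.

vector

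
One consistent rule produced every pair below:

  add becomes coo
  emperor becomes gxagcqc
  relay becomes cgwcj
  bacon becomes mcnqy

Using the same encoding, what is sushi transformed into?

dwdsk

The shift depends on letter class: consonant d→o is +11, but vowel a→c is +2. Two shifts are in play — +2 for a/e/i/o/u, +11 for every other letter.
Applying it to sushi: s(cons)+11=d, u(vowel)+2=w, s(cons)+11=d, h(cons)+11=s, i(vowel)+2=k.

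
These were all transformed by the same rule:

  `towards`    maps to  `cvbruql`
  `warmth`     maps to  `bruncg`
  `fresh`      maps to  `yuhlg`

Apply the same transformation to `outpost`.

t(19)→c(2) and o(14)→v(21) fit y≡17x+17 (mod 26); the inverse of 17 mod 26 is 23. Each letter's alphabet position (a=0..z=25) is mapped through 17·x+17 mod 26 — an affine cipher.
On outpost: o(14)→17·14+17≡21=v; u(20)→17·20+17≡19=t; t(19)→17·19+17≡2=c; p(15)→17·15+17≡12=m; o(14)→17·14+17≡21=v; s(18)→17·18+17≡11=l; t(19)→17·19+17≡2=c (all mod 26).

vtcmvlc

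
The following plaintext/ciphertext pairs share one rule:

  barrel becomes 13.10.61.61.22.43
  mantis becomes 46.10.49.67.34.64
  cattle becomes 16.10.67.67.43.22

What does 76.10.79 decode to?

Each letter becomes 3×(its alphabet position, a=1..z=26) + 7.
Undoing it on 76.10.79: 76→(76−7)÷3=23=w, 10→(10−7)÷3=1=a, 79→(79−7)÷3=24=x.

wax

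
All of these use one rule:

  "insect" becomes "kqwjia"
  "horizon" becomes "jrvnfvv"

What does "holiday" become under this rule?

jrpnjhg

Letter i (0-indexed) is shifted by i+2, so successive shifts are 2, 3, 4, ….
Applying it to holiday: h+2=j, o+3=r, l+4=p, i+5=n, d+6=j, a+7=h, y+8=g.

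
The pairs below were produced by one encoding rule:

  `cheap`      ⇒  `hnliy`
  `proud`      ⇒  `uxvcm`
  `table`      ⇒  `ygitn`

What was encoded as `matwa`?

humor

In cheap: c→h is +5, h→n is +6, e→l is +7, a→i is +8 — the shift increases by 1 each position. Letter i (0-indexed) is shifted by i+5, so successive shifts are 5, 6, 7, ….
Decoding matwa: m−5=h, a−6=u, t−7=m, w−8=o, a−9=r.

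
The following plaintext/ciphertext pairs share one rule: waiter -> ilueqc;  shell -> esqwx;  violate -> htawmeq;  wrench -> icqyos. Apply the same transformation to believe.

Shifts by position in waiter: pos 0: w→i (+12), pos 1: a→l (+11), pos 2: i→u (+12), pos 3: t→e (+11) — repeating every 2. It's a Vigenère-style cipher with numeric key [12,11]: position i shifts by key[i mod 2].
On believe: b+12=n, e+11=p, l+12=x, i+11=t, e+12=q, v+11=g, e+12=q.

npxtqgq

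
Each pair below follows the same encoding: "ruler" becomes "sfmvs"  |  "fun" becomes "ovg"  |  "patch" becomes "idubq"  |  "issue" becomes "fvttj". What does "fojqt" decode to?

spine

The output letters match the input read backwards, each shifted +1: ruler reversed is relur. Read the word backwards and shift each letter +1.
Decoding fojqt: shift back: f−1=e, o−1=n, j−1=i, q−1=p, t−1=s → enips; then reverse → spine.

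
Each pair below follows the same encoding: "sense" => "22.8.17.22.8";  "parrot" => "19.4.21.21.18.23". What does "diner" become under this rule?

7.12.17.8.21

s is letter #19 and maps to 22: an offset of 3. The number is (letter's place in the alphabet, a=1) + 3.
On diner: d=4→7, i=9→12, n=14→17, e=5→8, r=18→21.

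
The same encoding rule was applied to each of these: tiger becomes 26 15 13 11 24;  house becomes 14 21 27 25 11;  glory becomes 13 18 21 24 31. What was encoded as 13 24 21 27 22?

group

t is letter #20 and maps to 26: an offset of 6. The number is (letter's place in the alphabet, a=1) + 6.
Undoing it on 13 24 21 27 22: 13→(13−6)÷1=7=g, 24→(24−6)÷1=18=r, 21→(21−6)÷1=15=o, 27→(27−6)÷1=21=u, 22→(22−6)÷1=16=p.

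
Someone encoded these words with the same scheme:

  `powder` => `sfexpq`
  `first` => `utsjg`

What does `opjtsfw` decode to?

The output letters match the input read backwards, each shifted +1: powder reversed is redwop. Read the word backwards and shift each letter +1.
Undoing it on opjtsfw: shift back: o−1=n, p−1=o, j−1=i, t−1=s, s−1=r, f−1=e, w−1=v → noisrev; then reverse → version.

version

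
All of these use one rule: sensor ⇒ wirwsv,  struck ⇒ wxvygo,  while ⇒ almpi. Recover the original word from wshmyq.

It's a constant shift of +4 (ROT4).
Reversing it on wshmyq: w−4=s, s−4=o, h−4=d, m−4=i, y−4=u, q−4=m.

sodium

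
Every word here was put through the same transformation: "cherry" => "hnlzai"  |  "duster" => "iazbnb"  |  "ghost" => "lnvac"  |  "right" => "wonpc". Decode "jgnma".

eager

In cherry: c→h is +5, h→n is +6, e→l is +7, r→z is +8 — the shift increases by 1 each position. The shift increases by 1 at each position, starting from +5: 5, 6, 7, ….
Decoding jgnma: j−5=e, g−6=a, n−7=g, m−8=e, a−9=r.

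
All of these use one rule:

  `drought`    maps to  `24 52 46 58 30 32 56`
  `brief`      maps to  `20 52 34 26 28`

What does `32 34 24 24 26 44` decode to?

d(#4)→24 and r(#18)→52: differences scale by 2, so n = 2·pos + 16. Each letter becomes 2×(its alphabet position, a=1..z=26) + 16.
Decoding 32 34 24 24 26 44: 32→(32−16)÷2=8=h, 34→(34−16)÷2=9=i, 24→(24−16)÷2=4=d, 24→(24−16)÷2=4=d, 26→(26−16)÷2=5=e, 44→(44−16)÷2=14=n.

hidden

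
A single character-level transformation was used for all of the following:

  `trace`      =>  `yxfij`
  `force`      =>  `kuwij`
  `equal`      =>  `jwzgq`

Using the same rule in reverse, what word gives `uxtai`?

The shifts repeat in a cycle of length 2: positions 0,1,… shift by +5, +6, then the pattern repeats.
Reversing it on uxtai: u−5=p, x−6=r, t−5=o, a−6=u, i−5=d.

proud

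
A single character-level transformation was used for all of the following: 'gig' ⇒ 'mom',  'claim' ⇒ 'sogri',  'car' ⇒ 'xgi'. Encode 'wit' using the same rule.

zoc

The output letters match the input read backwards, each shifted +6: gig reversed is gig. Two steps: reverse the string, then apply a Caesar shift of +6.
On wit: reverse → tiw; then shift: t+6=z, i+6=o, w+6=c.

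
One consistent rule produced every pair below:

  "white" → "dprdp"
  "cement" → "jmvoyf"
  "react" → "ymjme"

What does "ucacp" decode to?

nurse

In white: w→d is +7, h→p is +8, i→r is +9, t→d is +10 — the shift increases by 1 each position. Letter i (0-indexed) is shifted by i+7, so successive shifts are 7, 8, 9, ….
Undoing it on ucacp: u−7=n, c−8=u, a−9=r, c−10=s, p−11=e.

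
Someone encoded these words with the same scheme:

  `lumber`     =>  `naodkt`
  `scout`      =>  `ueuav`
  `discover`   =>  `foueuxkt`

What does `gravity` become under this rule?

itgxova

The shift depends on letter class: consonant l→n is +2, but vowel u→a is +6. The rule splits by letter class: vowels +6, consonants +2.
For gravity: g(cons)+2=i, r(cons)+2=t, a(vowel)+6=g, v(cons)+2=x, i(vowel)+6=o, t(cons)+2=v, y(cons)+2=a.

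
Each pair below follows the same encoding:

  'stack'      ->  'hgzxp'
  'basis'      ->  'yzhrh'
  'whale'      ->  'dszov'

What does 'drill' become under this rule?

wiroo

Each pair mirrors across the alphabet (s↔h, t↔g, a↔z): positions sum to 25. Letters are reflected about the middle of the alphabet (position → 25−position): Atbash.
For drill: d↔w, r↔i, i↔r, l↔o, l↔o.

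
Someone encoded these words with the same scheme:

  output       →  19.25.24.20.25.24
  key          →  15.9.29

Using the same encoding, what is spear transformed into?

o is letter #15 and maps to 19: an offset of 4. Each letter is replaced by its alphabet position (a=1..z=26) + 4.
For spear: s=19→23, p=16→20, e=5→9, a=1→5, r=18→22.

23.20.9.5.22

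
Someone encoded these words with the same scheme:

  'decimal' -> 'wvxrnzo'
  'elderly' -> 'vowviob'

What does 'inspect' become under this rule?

rmhkvxg

Each pair mirrors across the alphabet (d↔w, e↔v, c↔x): positions sum to 25. This is the alphabet-reversal cipher (Atbash): a becomes z, b becomes y, etc.
For inspect: i↔r, n↔m, s↔h, p↔k, e↔v, c↔x, t↔g.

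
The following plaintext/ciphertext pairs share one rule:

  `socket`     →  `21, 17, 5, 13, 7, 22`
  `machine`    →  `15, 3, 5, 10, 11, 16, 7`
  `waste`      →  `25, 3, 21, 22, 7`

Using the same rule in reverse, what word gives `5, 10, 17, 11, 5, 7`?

choice

s is letter #19 and maps to 21: an offset of 2. Letters become their 1-based position plus 2 (so a→3, b→4, …).
Decoding 5, 10, 17, 11, 5, 7: 5→(5−2)÷1=3=c, 10→(10−2)÷1=8=h, 17→(17−2)÷1=15=o, 11→(11−2)÷1=9=i, 5→(5−2)÷1=3=c, 7→(7−2)÷1=5=e.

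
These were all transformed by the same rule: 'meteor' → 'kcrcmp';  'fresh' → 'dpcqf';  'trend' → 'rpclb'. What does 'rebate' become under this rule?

pczyrc

Compare letters: m→k is +24, e→c is +24, t→r is +24 — a constant shift. Every letter moves 24 places later in the alphabet, wrapping around z→a.
On rebate: r+24=p, e+24=c, b+24=z, a+24=y, t+24=r, e+24=c.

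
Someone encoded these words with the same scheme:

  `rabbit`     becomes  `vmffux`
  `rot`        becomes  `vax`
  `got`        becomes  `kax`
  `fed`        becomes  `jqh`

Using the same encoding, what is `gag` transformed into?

kmk

The shift depends on letter class: consonant r→v is +4, but vowel a→m is +12. Vowels shift forward by 12 and consonants shift forward by 4.
Applying it to gag: g(cons)+4=k, a(vowel)+12=m, g(cons)+4=k.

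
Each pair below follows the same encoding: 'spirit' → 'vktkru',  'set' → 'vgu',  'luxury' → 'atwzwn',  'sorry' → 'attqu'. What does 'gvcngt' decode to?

relate

The output letters match the input read backwards, each shifted +2: spirit reversed is tirips. The word is reversed, then every letter is shifted forward by 2.
Undoing it on gvcngt: shift back: g−2=e, v−2=t, c−2=a, n−2=l, g−2=e, t−2=r → etaler; then reverse → relate.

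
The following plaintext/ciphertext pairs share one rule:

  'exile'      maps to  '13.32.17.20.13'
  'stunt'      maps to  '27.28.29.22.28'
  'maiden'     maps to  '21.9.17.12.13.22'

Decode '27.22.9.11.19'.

snack

e is letter #5 and maps to 13: an offset of 8. Each letter is replaced by its alphabet position (a=1..z=26) + 8.
Undoing it on 27.22.9.11.19: 27→(27−8)÷1=19=s, 22→(22−8)÷1=14=n, 9→(9−8)÷1=1=a, 11→(11−8)÷1=3=c, 19→(19−8)÷1=11=k.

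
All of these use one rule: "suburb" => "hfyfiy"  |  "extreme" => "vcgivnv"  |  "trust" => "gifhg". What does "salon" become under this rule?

This is the alphabet-reversal cipher (Atbash): a becomes z, b becomes y, etc.
Applying it to salon: s↔h, a↔z, l↔o, o↔l, n↔m.

hzolm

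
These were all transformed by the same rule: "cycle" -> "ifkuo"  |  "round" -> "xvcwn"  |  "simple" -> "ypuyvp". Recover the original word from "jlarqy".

In cycle: c→i is +6, y→f is +7, c→k is +8, l→u is +9 — the shift increases by 1 each position. Letter i (0-indexed) is shifted by i+6, so successive shifts are 6, 7, 8, ….
Decoding jlarqy: j−6=d, l−7=e, a−8=s, r−9=i, q−10=g, y−11=n.

design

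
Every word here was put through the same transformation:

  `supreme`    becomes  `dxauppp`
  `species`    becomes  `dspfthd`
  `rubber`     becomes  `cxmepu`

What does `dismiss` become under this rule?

oldptvd

Shifts by position in supreme: pos 0: s→d (+11), pos 1: u→x (+3), pos 2: p→a (+11), pos 3: r→u (+3) — repeating every 2. It's a Vigenère-style cipher with numeric key [11,3]: position i shifts by key[i mod 2].
On dismiss: d+11=o, i+3=l, s+11=d, m+3=p, i+11=t, s+3=v, s+11=d.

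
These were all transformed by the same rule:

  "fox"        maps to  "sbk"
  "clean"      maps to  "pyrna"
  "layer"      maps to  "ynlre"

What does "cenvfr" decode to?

Compare letters: f→s is +13, o→b is +13, x→k is +13 — a constant shift. Each letter is shifted forward by 13 in the alphabet (a Caesar shift of +13).
Undoing it on cenvfr: c−13=p, e−13=r, n−13=a, v−13=i, f−13=s, r−13=e.

praise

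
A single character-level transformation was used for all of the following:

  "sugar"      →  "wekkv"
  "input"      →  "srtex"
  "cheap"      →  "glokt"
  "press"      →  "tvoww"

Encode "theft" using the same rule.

xlojx

The shift depends on letter class: consonant s→w is +4, but vowel u→e is +10. The rule splits by letter class: vowels +10, consonants +4.
Applying it to theft: t(cons)+4=x, h(cons)+4=l, e(vowel)+10=o, f(cons)+4=j, t(cons)+4=x.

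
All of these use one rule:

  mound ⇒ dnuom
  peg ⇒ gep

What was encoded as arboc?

cobra

The word is simply reversed.
Decoding arboc: then reverse → cobra.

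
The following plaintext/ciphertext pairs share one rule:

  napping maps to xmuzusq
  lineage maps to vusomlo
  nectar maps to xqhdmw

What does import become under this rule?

syuydy

A repeating key of period 3 is used — shifts +10, +12, +5 over and over.
For import: i+10=s, m+12=y, p+5=u, o+10=y, r+12=d, t+5=y.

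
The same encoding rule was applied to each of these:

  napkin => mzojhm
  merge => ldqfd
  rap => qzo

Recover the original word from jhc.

kid

It's a constant shift of +25 (ROT25).
Undoing it on jhc: j−25=k, h−25=i, c−25=d.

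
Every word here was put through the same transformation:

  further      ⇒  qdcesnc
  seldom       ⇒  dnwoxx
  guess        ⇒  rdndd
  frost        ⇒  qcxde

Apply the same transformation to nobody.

The shift depends on letter class: consonant f→q is +11, but vowel u→d is +9. Vowels shift forward by 9 and consonants shift forward by 11.
Applying it to nobody: n(cons)+11=y, o(vowel)+9=x, b(cons)+11=m, o(vowel)+9=x, d(cons)+11=o, y(cons)+11=j.

yxmxoj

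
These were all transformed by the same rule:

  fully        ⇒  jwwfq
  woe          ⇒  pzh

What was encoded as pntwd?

The output letters match the input read backwards, each shifted +11: fully reversed is ylluf. The word is reversed, then every letter is shifted forward by 11.
Decoding pntwd: shift back: p−11=e, n−11=c, t−11=i, w−11=l, d−11=s → ecils; then reverse → slice.

slice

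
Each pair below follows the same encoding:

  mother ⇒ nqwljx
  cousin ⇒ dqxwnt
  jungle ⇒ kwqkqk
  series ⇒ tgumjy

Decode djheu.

cheap

Letter i (0-indexed) is shifted by i+1, so successive shifts are 1, 2, 3, ….
Decoding djheu: d−1=c, j−2=h, h−3=e, e−4=a, u−5=p.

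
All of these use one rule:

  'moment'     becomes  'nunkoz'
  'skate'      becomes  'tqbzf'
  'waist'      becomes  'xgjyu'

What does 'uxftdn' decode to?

Shifts by position in moment: pos 0: m→n (+1), pos 1: o→u (+6), pos 2: m→n (+1), pos 3: e→k (+6) — repeating every 2. It's a Vigenère-style cipher with numeric key [1,6]: position i shifts by key[i mod 2].
Undoing it on uxftdn: u−1=t, x−6=r, f−1=e, t−6=n, d−1=c, n−6=h.

trench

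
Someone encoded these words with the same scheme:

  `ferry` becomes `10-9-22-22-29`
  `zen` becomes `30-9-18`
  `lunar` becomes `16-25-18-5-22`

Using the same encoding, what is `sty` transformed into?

f is letter #6 and maps to 10: an offset of 4. Each letter is replaced by its alphabet position (a=1..z=26) + 4.
On sty: s=19→23, t=20→24, y=25→29.

23-24-29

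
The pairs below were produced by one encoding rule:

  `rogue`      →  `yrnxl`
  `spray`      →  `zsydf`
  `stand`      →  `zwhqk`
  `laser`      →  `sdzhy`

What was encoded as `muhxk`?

fraud

Shifts by position in rogue: pos 0: r→y (+7), pos 1: o→r (+3), pos 2: g→n (+7), pos 3: u→x (+3) — repeating every 2. It's a Vigenère-style cipher with numeric key [7,3]: position i shifts by key[i mod 2].
Decoding muhxk: m−7=f, u−3=r, h−7=a, x−3=u, k−7=d.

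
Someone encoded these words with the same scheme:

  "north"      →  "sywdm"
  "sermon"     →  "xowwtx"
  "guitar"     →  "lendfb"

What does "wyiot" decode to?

rodeo

Shifts by position in north: pos 0: n→s (+5), pos 1: o→y (+10), pos 2: r→w (+5), pos 3: t→d (+10) — repeating every 2. It's a Vigenère-style cipher with numeric key [5,10]: position i shifts by key[i mod 2].
Undoing it on wyiot: w−5=r, y−10=o, i−5=d, o−10=e, t−5=o.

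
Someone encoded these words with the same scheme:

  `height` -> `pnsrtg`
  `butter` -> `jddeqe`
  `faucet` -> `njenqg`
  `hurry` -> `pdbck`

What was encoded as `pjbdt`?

harsh

Letter i (0-indexed) is shifted by i+8, so successive shifts are 8, 9, 10, ….
Undoing it on pjbdt: p−8=h, j−9=a, b−10=r, d−11=s, t−12=h.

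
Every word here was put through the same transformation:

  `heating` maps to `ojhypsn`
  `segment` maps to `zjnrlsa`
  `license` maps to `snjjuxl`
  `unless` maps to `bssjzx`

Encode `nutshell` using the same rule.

uzaxojsq

A repeating key of period 2 is used — shifts +7, +5 over and over.
Applying it to nutshell: n+7=u, u+5=z, t+7=a, s+5=x, h+7=o, e+5=j, l+7=s, l+5=q.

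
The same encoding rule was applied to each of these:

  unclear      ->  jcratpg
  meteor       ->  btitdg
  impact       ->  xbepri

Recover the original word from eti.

pet

Compare letters: u→j is +15, n→c is +15, c→r is +15 — a constant shift. This is a Caesar cipher with shift 15.
Undoing it on eti: e−15=p, t−15=e, i−15=t.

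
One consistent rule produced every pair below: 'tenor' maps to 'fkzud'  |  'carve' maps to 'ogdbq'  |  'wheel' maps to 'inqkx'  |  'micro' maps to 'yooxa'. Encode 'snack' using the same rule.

Shifts by position in tenor: pos 0: t→f (+12), pos 1: e→k (+6), pos 2: n→z (+12), pos 3: o→u (+6) — repeating every 2. The shifts repeat in a cycle of length 2: positions 0,1,… shift by +12, +6, then the pattern repeats.
For snack: s+12=e, n+6=t, a+12=m, c+6=i, k+12=w.

etmiw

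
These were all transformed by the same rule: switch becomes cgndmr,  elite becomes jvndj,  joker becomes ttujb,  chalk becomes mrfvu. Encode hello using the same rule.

rjvvt

The shift depends on letter class: consonant s→c is +10, but vowel i→n is +5. Two shifts are in play — +5 for a/e/i/o/u, +10 for every other letter.
On hello: h(cons)+10=r, e(vowel)+5=j, l(cons)+10=v, l(cons)+10=v, o(vowel)+5=t.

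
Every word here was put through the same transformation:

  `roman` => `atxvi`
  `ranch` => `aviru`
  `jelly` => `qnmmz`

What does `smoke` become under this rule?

lxtbn

r(17)→a(0) and o(14)→t(19) fit y≡11x+21 (mod 26); the inverse of 11 mod 26 is 19. Treating letters as 0–25, the rule is x ↦ 11x + 21 (mod 26).
Applying it to smoke: s(18)→11·18+21≡11=l; m(12)→11·12+21≡23=x; o(14)→11·14+21≡19=t; k(10)→11·10+21≡1=b; e(4)→11·4+21≡13=n (all mod 26).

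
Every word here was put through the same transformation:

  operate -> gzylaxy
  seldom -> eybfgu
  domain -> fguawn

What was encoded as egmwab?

o(14)→g(6) and p(15)→z(25) fit y≡19x+0 (mod 26); the inverse of 19 mod 26 is 11. Treating letters as 0–25, the rule is x ↦ 19x + 0 (mod 26).
Decoding egmwab: e(4)→11·(4−0)≡18=s; g(6)→11·(6−0)≡14=o; m(12)→11·(12−0)≡2=c; w(22)→11·(22−0)≡8=i; a(0)→11·(0−0)≡0=a; b(1)→11·(1−0)≡11=l (all mod 26).

social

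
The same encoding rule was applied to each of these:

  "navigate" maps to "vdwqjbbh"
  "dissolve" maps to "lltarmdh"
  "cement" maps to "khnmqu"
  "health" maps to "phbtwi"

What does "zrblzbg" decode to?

roadway

The shifts repeat in a cycle of length 3: positions 0,1,… shift by +8, +3, +1, then the pattern repeats.
Decoding zrblzbg: z−8=r, r−3=o, b−1=a, l−8=d, z−3=w, b−1=a, g−8=y.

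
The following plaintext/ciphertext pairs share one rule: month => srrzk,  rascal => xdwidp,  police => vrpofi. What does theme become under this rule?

zkish

Shifts by position in month: pos 0: m→s (+6), pos 1: o→r (+3), pos 2: n→r (+4), pos 3: t→z (+6), pos 4: h→k (+3) — repeating every 3. A repeating key of period 3 is used — shifts +6, +3, +4 over and over.
Applying it to theme: t+6=z, h+3=k, e+4=i, m+6=s, e+3=h.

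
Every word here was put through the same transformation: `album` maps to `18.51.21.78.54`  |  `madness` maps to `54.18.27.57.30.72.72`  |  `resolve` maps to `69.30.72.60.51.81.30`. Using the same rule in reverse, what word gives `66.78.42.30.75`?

a(#1)→18 and l(#12)→51: differences scale by 3, so n = 3·pos + 15. The formula is n = 3×(alphabet index, a=1) + 15.
Undoing it on 66.78.42.30.75: 66→(66−15)÷3=17=q, 78→(78−15)÷3=21=u, 42→(42−15)÷3=9=i, 30→(30−15)÷3=5=e, 75→(75−15)÷3=20=t.

quiet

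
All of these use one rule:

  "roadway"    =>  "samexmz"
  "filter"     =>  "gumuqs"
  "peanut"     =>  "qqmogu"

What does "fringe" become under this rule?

The rule splits by letter class: vowels +12, consonants +1.
For fringe: f(cons)+1=g, r(cons)+1=s, i(vowel)+12=u, n(cons)+1=o, g(cons)+1=h, e(vowel)+12=q.

gsuohq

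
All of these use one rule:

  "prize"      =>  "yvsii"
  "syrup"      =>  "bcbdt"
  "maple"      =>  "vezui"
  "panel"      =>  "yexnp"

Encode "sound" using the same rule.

bsewh

Shifts by position in prize: pos 0: p→y (+9), pos 1: r→v (+4), pos 2: i→s (+10), pos 3: z→i (+9), pos 4: e→i (+4) — repeating every 3. The shifts repeat in a cycle of length 3: positions 0,1,… shift by +9, +4, +10, then the pattern repeats.
On sound: s+9=b, o+4=s, u+10=e, n+9=w, d+4=h.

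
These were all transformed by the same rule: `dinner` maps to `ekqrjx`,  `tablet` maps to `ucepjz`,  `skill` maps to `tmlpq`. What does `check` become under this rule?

djhgp

The shift increases by 1 at each position, starting from +1: 1, 2, 3, ….
For check: c+1=d, h+2=j, e+3=h, c+4=g, k+5=p.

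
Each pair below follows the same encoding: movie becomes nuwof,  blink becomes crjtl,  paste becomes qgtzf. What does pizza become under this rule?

Shifts by position in movie: pos 0: m→n (+1), pos 1: o→u (+6), pos 2: v→w (+1), pos 3: i→o (+6) — repeating every 2. It's a Vigenère-style cipher with numeric key [1,6]: position i shifts by key[i mod 2].
On pizza: p+1=q, i+6=o, z+1=a, z+6=f, a+1=b.

qoafb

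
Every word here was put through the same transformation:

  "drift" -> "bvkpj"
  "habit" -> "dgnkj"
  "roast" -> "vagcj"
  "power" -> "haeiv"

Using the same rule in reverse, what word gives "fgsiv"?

layer

d(3)→b(1) and r(17)→v(21) fit y≡7x+6 (mod 26); the inverse of 7 mod 26 is 15. Each letter's alphabet position (a=0..z=25) is mapped through 7·x+6 mod 26 — an affine cipher.
Decoding fgsiv: f(5)→15·(5−6)≡11=l; g(6)→15·(6−6)≡0=a; s(18)→15·(18−6)≡24=y; i(8)→15·(8−6)≡4=e; v(21)→15·(21−6)≡17=r (all mod 26).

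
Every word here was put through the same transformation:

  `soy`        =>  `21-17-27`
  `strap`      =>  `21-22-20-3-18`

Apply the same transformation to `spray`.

s is letter #19 and maps to 21: an offset of 2. Each letter is replaced by its alphabet position (a=1..z=26) + 2.
Applying it to spray: s=19→21, p=16→18, r=18→20, a=1→3, y=25→27.

21-18-20-3-27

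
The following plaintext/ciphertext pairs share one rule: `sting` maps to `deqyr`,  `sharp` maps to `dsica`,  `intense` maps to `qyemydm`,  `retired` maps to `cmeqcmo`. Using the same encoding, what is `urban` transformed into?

The shift depends on letter class: consonant s→d is +11, but vowel i→q is +8. The rule splits by letter class: vowels +8, consonants +11.
For urban: u(vowel)+8=c, r(cons)+11=c, b(cons)+11=m, a(vowel)+8=i, n(cons)+11=y.

ccmiy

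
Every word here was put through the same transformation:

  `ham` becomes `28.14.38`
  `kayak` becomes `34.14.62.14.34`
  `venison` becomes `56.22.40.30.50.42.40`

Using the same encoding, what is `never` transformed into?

40.22.56.22.48

h(#8)→28 and a(#1)→14: differences scale by 2, so n = 2·pos + 12. With a=1..z=26, the number is 2·pos + 12.
On never: n=14→40, e=5→22, v=22→56, e=5→22, r=18→48.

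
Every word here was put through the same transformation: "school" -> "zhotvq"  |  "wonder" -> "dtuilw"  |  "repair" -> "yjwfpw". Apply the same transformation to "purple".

Shifts by position in school: pos 0: s→z (+7), pos 1: c→h (+5), pos 2: h→o (+7), pos 3: o→t (+5) — repeating every 2. A repeating key of period 2 is used — shifts +7, +5 over and over.
Applying it to purple: p+7=w, u+5=z, r+7=y, p+5=u, l+7=s, e+5=j.

wzyusj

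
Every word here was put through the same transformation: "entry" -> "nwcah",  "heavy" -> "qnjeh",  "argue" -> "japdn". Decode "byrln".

spice

Compare letters: e→n is +9, n→w is +9, t→c is +9 — a constant shift. This is a Caesar cipher with shift 9.
Decoding byrln: b−9=s, y−9=p, r−9=i, l−9=c, n−9=e.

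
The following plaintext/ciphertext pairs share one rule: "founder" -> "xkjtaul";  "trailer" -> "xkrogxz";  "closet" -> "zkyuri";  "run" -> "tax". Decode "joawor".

liquid

The output letters match the input read backwards, each shifted +6: founder reversed is rednuof. Two steps: reverse the string, then apply a Caesar shift of +6.
Undoing it on joawor: shift back: j−6=d, o−6=i, a−6=u, w−6=q, o−6=i, r−6=l → diuqil; then reverse → liquid.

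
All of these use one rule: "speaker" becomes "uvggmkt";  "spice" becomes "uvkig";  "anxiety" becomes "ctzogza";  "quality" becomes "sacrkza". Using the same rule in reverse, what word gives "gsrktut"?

emperor

Shifts by position in speaker: pos 0: s→u (+2), pos 1: p→v (+6), pos 2: e→g (+2), pos 3: a→g (+6) — repeating every 2. It's a Vigenère-style cipher with numeric key [2,6]: position i shifts by key[i mod 2].
Decoding gsrktut: g−2=e, s−6=m, r−2=p, k−6=e, t−2=r, u−6=o, t−2=r.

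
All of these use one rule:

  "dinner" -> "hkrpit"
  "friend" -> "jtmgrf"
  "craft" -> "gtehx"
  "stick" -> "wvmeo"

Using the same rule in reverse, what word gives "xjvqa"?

throw

The shifts repeat in a cycle of length 2: positions 0,1,… shift by +4, +2, then the pattern repeats.
Undoing it on xjvqa: x−4=t, j−2=h, v−4=r, q−2=o, a−4=w.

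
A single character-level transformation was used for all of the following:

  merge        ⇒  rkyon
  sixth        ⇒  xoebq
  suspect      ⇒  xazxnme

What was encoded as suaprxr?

nothing

Each letter shifts forward by (position + 5), i.e. 5, 6, 7, … — the shift grows by one for each successive letter.
Reversing it on suaprxr: s−5=n, u−6=o, a−7=t, p−8=h, r−9=i, x−10=n, r−11=g.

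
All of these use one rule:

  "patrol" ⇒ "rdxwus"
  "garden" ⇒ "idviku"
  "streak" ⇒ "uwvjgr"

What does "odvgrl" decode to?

marble

In patrol: p→r is +2, a→d is +3, t→x is +4, r→w is +5 — the shift increases by 1 each position. Each letter shifts forward by (position + 2), i.e. 2, 3, 4, … — the shift grows by one for each successive letter.
Reversing it on odvgrl: o−2=m, d−3=a, v−4=r, g−5=b, r−6=l, l−7=e.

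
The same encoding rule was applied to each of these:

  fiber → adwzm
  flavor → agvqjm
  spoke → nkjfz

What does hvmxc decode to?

march

Every letter moves 21 places later in the alphabet, wrapping around z→a.
Undoing it on hvmxc: h−21=m, v−21=a, m−21=r, x−21=c, c−21=h.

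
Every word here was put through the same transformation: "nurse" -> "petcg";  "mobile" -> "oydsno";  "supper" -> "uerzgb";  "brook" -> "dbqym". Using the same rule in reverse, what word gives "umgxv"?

scent

Shifts by position in nurse: pos 0: n→p (+2), pos 1: u→e (+10), pos 2: r→t (+2), pos 3: s→c (+10) — repeating every 2. The shifts repeat in a cycle of length 2: positions 0,1,… shift by +2, +10, then the pattern repeats.
Decoding umgxv: u−2=s, m−10=c, g−2=e, x−10=n, v−2=t.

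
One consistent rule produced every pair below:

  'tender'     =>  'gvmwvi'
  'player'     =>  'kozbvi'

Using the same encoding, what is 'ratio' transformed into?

This is the alphabet-reversal cipher (Atbash): a becomes z, b becomes y, etc.
Applying it to ratio: r↔i, a↔z, t↔g, i↔r, o↔l.

izgrl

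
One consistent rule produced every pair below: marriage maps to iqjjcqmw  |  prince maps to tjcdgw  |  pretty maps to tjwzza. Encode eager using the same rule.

m(12)→i(8) and a(0)→q(16) fit y≡21x+16 (mod 26); the inverse of 21 mod 26 is 5. Each letter's alphabet position (a=0..z=25) is mapped through 21·x+16 mod 26 — an affine cipher.
On eager: e(4)→21·4+16≡22=w; a(0)→21·0+16≡16=q; g(6)→21·6+16≡12=m; e(4)→21·4+16≡22=w; r(17)→21·17+16≡9=j (all mod 26).

wqmwj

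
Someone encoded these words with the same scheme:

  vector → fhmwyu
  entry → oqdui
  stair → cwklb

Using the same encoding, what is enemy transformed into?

oqopi

Shifts by position in vector: pos 0: v→f (+10), pos 1: e→h (+3), pos 2: c→m (+10), pos 3: t→w (+3) — repeating every 2. A repeating key of period 2 is used — shifts +10, +3 over and over.
On enemy: e+10=o, n+3=q, e+10=o, m+3=p, y+10=i.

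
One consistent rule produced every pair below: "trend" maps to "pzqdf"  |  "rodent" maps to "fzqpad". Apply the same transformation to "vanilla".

mxxuzmh

Two steps: reverse the string, then apply a Caesar shift of +12.
On vanilla: reverse → allinav; then shift: a+12=m, l+12=x, l+12=x, i+12=u, n+12=z, a+12=m, v+12=h.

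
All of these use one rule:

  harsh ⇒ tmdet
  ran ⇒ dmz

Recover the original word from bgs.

pug

Compare letters: h→t is +12, a→m is +12, r→d is +12 — a constant shift. It's a constant shift of +12 (ROT12).
Decoding bgs: b−12=p, g−12=u, s−12=g.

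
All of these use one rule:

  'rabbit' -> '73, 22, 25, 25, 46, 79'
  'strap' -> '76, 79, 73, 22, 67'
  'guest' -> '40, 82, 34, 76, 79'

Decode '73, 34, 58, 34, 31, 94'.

The formula is n = 3×(alphabet index, a=1) + 19.
Decoding 73, 34, 58, 34, 31, 94: 73→(73−19)÷3=18=r, 34→(34−19)÷3=5=e, 58→(58−19)÷3=13=m, 34→(34−19)÷3=5=e, 31→(31−19)÷3=4=d, 94→(94−19)÷3=25=y.

remedy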